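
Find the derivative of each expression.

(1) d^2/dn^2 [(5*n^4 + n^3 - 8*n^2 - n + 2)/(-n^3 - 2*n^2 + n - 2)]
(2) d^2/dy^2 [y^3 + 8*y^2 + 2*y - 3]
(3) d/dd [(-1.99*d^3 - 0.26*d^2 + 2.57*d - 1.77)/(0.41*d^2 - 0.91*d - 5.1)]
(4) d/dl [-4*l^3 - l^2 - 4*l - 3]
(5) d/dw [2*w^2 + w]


(1) = 10*(-3*n^6 + 12*n^5 - 9*n^4 - 8*n^3 - 48*n^2 + 8)/(n^9 + 6*n^8 + 9*n^7 + 2*n^6 + 15*n^5 + 18*n^4 - 13*n^3 + 30*n^2 - 12*n + 8)
(2) = 6*y + 16
(3) = (-0.8159*d^4 + 3.6218*d^3 + 29.6299*d^2 + 4.1034*d - 14.7177)/(0.1681*d^4 - 0.7462*d^3 - 3.3539*d^2 + 9.282*d + 26.01)
(4) = -12*l^2 - 2*l - 4
(5) = 4*w + 1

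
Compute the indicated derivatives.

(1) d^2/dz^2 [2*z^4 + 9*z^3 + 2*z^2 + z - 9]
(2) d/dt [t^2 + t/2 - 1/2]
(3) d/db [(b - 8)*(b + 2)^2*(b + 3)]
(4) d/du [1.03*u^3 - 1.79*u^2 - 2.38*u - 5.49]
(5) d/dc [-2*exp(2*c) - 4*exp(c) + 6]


(1) = 24*z^2 + 54*z + 4
(2) = 2*t + 1/2
(3) = 4*b^3 - 3*b^2 - 80*b - 116
(4) = 3.09*u^2 - 3.58*u - 2.38
(5) = -4*(exp(c) + 1)*exp(c)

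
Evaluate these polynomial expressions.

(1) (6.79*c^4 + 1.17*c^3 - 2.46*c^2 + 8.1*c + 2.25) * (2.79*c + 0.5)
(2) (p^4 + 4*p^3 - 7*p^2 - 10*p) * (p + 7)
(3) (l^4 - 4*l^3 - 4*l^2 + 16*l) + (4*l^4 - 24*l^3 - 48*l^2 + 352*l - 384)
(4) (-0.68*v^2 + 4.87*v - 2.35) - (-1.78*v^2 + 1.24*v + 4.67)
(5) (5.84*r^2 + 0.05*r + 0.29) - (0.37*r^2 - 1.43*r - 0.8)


(1) = 18.9441*c^5 + 6.6593*c^4 - 6.2784*c^3 + 21.369*c^2 + 10.3275*c + 1.125
(2) = p^5 + 11*p^4 + 21*p^3 - 59*p^2 - 70*p
(3) = 5*l^4 - 28*l^3 - 52*l^2 + 368*l - 384
(4) = 1.1*v^2 + 3.63*v - 7.02
(5) = 5.47*r^2 + 1.48*r + 1.09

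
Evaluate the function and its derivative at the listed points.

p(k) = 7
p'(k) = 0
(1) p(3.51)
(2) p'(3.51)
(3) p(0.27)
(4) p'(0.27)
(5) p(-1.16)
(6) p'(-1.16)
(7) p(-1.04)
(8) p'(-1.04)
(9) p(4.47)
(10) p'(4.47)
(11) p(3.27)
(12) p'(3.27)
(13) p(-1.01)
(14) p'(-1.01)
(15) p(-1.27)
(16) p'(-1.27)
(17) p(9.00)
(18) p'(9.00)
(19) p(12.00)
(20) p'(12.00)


(1) = 7.00
(2) = 0.00
(3) = 7.00
(4) = 0.00
(5) = 7.00
(6) = 0.00
(7) = 7.00
(8) = 0.00
(9) = 7.00
(10) = 0.00
(11) = 7.00
(12) = 0.00
(13) = 7.00
(14) = 0.00
(15) = 7.00
(16) = 0.00
(17) = 7.00
(18) = 0.00
(19) = 7.00
(20) = 0.00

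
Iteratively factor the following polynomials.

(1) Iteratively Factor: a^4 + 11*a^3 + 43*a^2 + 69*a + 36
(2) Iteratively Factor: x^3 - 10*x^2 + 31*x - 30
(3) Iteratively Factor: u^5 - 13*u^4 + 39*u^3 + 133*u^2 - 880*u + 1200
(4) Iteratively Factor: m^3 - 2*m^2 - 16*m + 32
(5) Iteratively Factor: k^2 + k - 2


(1) = (a + 4)*(a^3 + 7*a^2 + 15*a + 9) = (a + 1)*(a + 4)*(a^2 + 6*a + 9) = (a + 1)*(a + 3)*(a + 4)*(a + 3)
(2) = (x - 5)*(x^2 - 5*x + 6) = (x - 5)*(x - 3)*(x - 2)
(3) = (u - 3)*(u^4 - 10*u^3 + 9*u^2 + 160*u - 400) = (u - 5)*(u - 3)*(u^3 - 5*u^2 - 16*u + 80) = (u - 5)*(u - 4)*(u - 3)*(u^2 - u - 20) = (u - 5)*(u - 4)*(u - 3)*(u + 4)*(u - 5)
(4) = (m + 4)*(m^2 - 6*m + 8) = (m - 4)*(m + 4)*(m - 2)
(5) = (k - 1)*(k + 2)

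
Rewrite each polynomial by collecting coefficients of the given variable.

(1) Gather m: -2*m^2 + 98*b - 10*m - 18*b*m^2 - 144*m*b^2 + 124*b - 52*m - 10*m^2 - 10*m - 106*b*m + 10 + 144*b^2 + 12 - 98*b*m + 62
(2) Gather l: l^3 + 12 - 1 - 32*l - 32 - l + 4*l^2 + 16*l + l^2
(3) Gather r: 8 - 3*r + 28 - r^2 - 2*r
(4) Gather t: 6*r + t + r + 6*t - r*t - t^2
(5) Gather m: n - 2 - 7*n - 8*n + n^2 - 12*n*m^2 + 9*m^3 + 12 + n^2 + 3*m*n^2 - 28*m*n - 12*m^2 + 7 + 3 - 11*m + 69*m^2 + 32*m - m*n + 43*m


(1) = 144*b^2 + 222*b + m^2*(-18*b - 12) + m*(-144*b^2 - 204*b - 72) + 84
(2) = l^3 + 5*l^2 - 17*l - 21
(3) = -r^2 - 5*r + 36
(4) = 7*r - t^2 + t*(7 - r)
(5) = 9*m^3 + m^2*(57 - 12*n) + m*(3*n^2 - 29*n + 64) + 2*n^2 - 14*n + 20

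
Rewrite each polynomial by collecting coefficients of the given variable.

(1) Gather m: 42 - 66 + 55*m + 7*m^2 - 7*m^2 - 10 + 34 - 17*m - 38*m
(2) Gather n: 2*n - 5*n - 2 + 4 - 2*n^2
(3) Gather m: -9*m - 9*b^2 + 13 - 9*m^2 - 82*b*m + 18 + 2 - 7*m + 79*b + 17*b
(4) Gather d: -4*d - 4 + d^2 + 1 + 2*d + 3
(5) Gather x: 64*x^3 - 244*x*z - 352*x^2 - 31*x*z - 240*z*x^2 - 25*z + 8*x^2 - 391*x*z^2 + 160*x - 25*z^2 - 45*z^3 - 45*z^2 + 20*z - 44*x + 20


(1) = 0
(2) = -2*n^2 - 3*n + 2
(3) = -9*b^2 + 96*b - 9*m^2 + m*(-82*b - 16) + 33
(4) = d^2 - 2*d
(5) = 64*x^3 + x^2*(-240*z - 344) + x*(-391*z^2 - 275*z + 116) - 45*z^3 - 70*z^2 - 5*z + 20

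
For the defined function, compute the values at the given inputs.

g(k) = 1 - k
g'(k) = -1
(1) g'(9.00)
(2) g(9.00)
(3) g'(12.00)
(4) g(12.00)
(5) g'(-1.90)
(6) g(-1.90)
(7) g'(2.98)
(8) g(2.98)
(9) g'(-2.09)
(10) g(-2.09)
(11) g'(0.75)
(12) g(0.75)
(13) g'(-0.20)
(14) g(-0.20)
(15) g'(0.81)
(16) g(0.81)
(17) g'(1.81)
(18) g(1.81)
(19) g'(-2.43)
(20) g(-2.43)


(1) = -1.00
(2) = -8.00
(3) = -1.00
(4) = -11.00
(5) = -1.00
(6) = 2.90
(7) = -1.00
(8) = -1.98
(9) = -1.00
(10) = 3.09
(11) = -1.00
(12) = 0.25
(13) = -1.00
(14) = 1.20
(15) = -1.00
(16) = 0.19
(17) = -1.00
(18) = -0.81
(19) = -1.00
(20) = 3.43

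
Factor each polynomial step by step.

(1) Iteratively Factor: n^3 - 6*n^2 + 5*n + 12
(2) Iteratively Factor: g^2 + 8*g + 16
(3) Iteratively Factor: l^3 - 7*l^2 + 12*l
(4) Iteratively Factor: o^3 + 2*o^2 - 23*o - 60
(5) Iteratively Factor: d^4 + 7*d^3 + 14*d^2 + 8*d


(1) = (n + 1)*(n^2 - 7*n + 12) = (n - 3)*(n + 1)*(n - 4)
(2) = (g + 4)*(g + 4)
(3) = (l)*(l^2 - 7*l + 12) = l*(l - 3)*(l - 4)
(4) = (o - 5)*(o^2 + 7*o + 12) = (o - 5)*(o + 4)*(o + 3)
(5) = (d + 2)*(d^3 + 5*d^2 + 4*d) = (d + 2)*(d + 4)*(d^2 + d) = d*(d + 2)*(d + 4)*(d + 1)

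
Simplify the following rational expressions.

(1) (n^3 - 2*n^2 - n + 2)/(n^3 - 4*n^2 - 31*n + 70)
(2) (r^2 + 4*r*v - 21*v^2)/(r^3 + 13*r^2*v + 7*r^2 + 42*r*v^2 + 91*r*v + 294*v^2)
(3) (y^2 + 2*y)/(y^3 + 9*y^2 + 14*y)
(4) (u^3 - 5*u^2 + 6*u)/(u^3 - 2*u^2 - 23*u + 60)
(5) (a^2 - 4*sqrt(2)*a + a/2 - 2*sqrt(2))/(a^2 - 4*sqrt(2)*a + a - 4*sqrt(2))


(1) = (n^2 - 1)/(n^2 - 2*n - 35)
(2) = (r - 3*v)/(r^2 + 6*r*v + 7*r + 42*v)
(3) = 1/(y + 7)
(4) = (u^2 - 2*u)/(u^2 + u - 20)
(5) = (2*a + 1)/(2*a + 2)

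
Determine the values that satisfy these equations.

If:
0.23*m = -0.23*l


Then:
l = -m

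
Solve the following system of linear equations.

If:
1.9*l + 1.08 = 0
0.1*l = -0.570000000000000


Then:
No Solution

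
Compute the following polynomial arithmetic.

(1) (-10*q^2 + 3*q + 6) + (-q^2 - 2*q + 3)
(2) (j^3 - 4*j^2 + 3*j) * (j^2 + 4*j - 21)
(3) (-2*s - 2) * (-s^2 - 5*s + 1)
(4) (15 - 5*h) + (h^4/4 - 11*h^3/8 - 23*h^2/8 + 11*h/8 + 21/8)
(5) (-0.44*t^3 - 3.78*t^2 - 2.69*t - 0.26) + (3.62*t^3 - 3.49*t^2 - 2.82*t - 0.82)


(1) = -11*q^2 + q + 9
(2) = j^5 - 34*j^3 + 96*j^2 - 63*j
(3) = 2*s^3 + 12*s^2 + 8*s - 2
(4) = h^4/4 - 11*h^3/8 - 23*h^2/8 - 29*h/8 + 141/8
(5) = 3.18*t^3 - 7.27*t^2 - 5.51*t - 1.08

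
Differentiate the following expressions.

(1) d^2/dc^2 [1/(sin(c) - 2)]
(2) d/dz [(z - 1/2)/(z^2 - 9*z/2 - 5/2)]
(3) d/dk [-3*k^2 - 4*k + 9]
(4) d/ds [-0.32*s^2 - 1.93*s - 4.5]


(1) = (-2*sin(c) + cos(c)^2 + 1)/(sin(c) - 2)^3
(2) = (-4*z^2 + 4*z - 19)/(4*z^4 - 36*z^3 + 61*z^2 + 90*z + 25)
(3) = -6*k - 4
(4) = -0.64*s - 1.93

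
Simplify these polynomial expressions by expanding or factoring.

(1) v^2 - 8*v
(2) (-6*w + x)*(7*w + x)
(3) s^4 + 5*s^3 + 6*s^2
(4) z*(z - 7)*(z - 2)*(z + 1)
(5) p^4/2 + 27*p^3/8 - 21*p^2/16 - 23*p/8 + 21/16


(1) = v*(v - 8)
(2) = -42*w^2 + w*x + x^2
(3) = s^2*(s + 2)*(s + 3)
(4) = z^4 - 8*z^3 + 5*z^2 + 14*z
(5) = (p/2 + 1/2)*(p - 3/4)*(p - 1/2)*(p + 7)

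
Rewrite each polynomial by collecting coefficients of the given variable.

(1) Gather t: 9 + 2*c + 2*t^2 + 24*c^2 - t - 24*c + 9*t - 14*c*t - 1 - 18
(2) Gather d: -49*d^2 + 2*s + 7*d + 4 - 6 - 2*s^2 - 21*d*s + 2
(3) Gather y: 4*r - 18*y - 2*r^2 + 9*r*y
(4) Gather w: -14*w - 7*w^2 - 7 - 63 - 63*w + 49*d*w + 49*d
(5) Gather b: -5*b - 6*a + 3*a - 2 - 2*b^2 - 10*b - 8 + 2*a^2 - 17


(1) = 24*c^2 - 22*c + 2*t^2 + t*(8 - 14*c) - 10
(2) = -49*d^2 + d*(7 - 21*s) - 2*s^2 + 2*s
(3) = -2*r^2 + 4*r + y*(9*r - 18)
(4) = 49*d - 7*w^2 + w*(49*d - 77) - 70
(5) = 2*a^2 - 3*a - 2*b^2 - 15*b - 27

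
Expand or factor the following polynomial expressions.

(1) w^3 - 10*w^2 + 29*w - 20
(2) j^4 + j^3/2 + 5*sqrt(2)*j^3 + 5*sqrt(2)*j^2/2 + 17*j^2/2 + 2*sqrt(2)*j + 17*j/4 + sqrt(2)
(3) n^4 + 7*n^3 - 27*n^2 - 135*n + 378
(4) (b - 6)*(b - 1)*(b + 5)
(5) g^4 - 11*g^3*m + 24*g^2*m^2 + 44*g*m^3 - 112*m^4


(1) = (w - 5)*(w - 4)*(w - 1)
(2) = (j + 1/2)*(j + sqrt(2)/2)^2*(j + 4*sqrt(2))
(3) = (n - 3)^2*(n + 6)*(n + 7)
(4) = b^3 - 2*b^2 - 29*b + 30
(5) = (g - 7*m)*(g - 4*m)*(g - 2*m)*(g + 2*m)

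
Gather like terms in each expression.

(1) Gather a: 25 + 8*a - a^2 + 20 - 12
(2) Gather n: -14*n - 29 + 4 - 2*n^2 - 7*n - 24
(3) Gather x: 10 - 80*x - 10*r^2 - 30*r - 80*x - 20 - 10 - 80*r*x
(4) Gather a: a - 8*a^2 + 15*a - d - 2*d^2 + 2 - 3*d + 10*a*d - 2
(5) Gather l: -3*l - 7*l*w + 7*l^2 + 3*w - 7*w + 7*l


(1) = -a^2 + 8*a + 33
(2) = -2*n^2 - 21*n - 49
(3) = -10*r^2 - 30*r + x*(-80*r - 160) - 20
(4) = -8*a^2 + a*(10*d + 16) - 2*d^2 - 4*d
(5) = 7*l^2 + l*(4 - 7*w) - 4*w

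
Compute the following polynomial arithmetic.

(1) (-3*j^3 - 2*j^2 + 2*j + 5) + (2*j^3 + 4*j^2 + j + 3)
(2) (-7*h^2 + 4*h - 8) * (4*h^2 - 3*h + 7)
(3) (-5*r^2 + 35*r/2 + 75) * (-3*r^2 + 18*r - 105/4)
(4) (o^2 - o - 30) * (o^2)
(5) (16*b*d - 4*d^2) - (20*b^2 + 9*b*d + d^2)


(1) = -j^3 + 2*j^2 + 3*j + 8
(2) = -28*h^4 + 37*h^3 - 93*h^2 + 52*h - 56
(3) = 15*r^4 - 285*r^3/2 + 885*r^2/4 + 7125*r/8 - 7875/4
(4) = o^4 - o^3 - 30*o^2
(5) = -20*b^2 + 7*b*d - 5*d^2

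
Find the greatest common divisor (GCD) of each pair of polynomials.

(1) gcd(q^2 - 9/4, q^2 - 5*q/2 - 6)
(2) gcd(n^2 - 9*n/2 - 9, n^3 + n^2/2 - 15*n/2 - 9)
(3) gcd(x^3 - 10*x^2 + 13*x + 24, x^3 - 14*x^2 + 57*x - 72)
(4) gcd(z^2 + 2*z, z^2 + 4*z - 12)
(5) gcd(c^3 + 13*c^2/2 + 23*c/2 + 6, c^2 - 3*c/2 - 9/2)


(1) = gcd((q - 3/2)*(q + 3/2), (q - 4)*(q + 3/2)) = q + 3/2
(2) = gcd((n - 6)*(n + 3/2), (n - 3)*(n + 3/2)*(n + 2)) = n + 3/2
(3) = gcd((x - 8)*(x - 3)*(x + 1), (x - 8)*(x - 3)^2) = x^2 - 11*x + 24
(4) = gcd(z*(z + 2), (z - 2)*(z + 6)) = 1
(5) = gcd((c + 1)*(c + 3/2)*(c + 4), (c - 3)*(c + 3/2)) = c + 3/2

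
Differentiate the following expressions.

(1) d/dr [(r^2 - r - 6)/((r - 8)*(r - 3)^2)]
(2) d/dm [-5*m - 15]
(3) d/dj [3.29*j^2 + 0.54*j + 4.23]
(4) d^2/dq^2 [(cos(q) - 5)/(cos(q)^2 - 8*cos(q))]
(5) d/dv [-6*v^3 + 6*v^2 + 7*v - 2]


(1) = (-r^2 - 4*r + 46)/(r^4 - 22*r^3 + 169*r^2 - 528*r + 576)
(2) = -5
(3) = 6.58*j + 0.54
(4) = (-(cos(q) - 8)^2*cos(q)^3 + 2*(cos(q) - 8)*(20*cos(q) - 11*cos(2*q) + cos(3*q) + 2)*cos(q) + 8*(cos(q) - 5)*(cos(q) - 4)^2*sin(q)^2)/((cos(q) - 8)^3*cos(q)^3)
(5) = -18*v^2 + 12*v + 7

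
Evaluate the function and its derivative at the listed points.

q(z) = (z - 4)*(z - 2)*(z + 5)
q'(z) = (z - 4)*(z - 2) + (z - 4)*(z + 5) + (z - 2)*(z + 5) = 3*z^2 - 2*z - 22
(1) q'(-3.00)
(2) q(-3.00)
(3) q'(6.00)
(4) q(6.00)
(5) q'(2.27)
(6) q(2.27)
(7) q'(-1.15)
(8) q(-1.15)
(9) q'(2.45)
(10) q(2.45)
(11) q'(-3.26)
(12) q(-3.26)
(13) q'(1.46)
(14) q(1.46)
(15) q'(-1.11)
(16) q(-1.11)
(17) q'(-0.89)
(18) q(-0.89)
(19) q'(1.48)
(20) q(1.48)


(1) = 11.00
(2) = 70.00
(3) = 74.00
(4) = 88.00
(5) = -11.08
(6) = -3.40
(7) = -15.73
(8) = 62.46
(9) = -8.89
(10) = -5.20
(11) = 16.40
(12) = 66.45
(13) = -18.53
(14) = 8.86
(15) = -16.08
(16) = 61.82
(17) = -17.84
(18) = 58.08
(19) = -18.39
(20) = 8.49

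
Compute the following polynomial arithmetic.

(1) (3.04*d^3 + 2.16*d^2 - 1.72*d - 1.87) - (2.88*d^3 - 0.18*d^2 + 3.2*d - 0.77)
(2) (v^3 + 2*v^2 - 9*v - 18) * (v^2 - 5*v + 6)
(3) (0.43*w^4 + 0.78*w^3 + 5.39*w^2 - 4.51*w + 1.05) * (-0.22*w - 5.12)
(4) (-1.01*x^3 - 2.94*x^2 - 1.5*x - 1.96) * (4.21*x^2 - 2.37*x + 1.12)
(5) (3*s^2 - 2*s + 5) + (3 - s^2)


(1) = 0.16*d^3 + 2.34*d^2 - 4.92*d - 1.1
(2) = v^5 - 3*v^4 - 13*v^3 + 39*v^2 + 36*v - 108
(3) = -0.0946*w^5 - 2.3732*w^4 - 5.1794*w^3 - 26.6046*w^2 + 22.8602*w - 5.376
(4) = -4.2521*x^5 - 9.9837*x^4 - 0.4784*x^3 - 7.9894*x^2 + 2.9652*x - 2.1952
(5) = 2*s^2 - 2*s + 8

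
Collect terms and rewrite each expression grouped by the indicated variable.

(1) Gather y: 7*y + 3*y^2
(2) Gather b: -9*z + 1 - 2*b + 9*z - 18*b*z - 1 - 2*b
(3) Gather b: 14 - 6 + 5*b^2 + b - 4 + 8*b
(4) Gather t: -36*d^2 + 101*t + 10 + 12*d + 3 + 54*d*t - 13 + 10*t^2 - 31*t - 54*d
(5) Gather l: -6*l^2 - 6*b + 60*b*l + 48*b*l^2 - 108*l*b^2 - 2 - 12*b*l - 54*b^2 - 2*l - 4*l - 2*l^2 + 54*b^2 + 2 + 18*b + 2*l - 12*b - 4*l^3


(1) = 3*y^2 + 7*y
(2) = b*(-18*z - 4)
(3) = 5*b^2 + 9*b + 4
(4) = -36*d^2 - 42*d + 10*t^2 + t*(54*d + 70)
(5) = -4*l^3 + l^2*(48*b - 8) + l*(-108*b^2 + 48*b - 4)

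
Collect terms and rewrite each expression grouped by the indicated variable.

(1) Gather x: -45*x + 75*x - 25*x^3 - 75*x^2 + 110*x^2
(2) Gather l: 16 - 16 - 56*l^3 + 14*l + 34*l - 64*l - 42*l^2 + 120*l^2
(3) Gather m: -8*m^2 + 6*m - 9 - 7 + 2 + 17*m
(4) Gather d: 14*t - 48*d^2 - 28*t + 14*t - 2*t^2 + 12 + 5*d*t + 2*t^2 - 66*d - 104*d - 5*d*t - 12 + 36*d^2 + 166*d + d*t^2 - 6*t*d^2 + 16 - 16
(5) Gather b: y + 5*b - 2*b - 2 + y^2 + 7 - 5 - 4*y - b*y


(1) = -25*x^3 + 35*x^2 + 30*x
(2) = -56*l^3 + 78*l^2 - 16*l
(3) = -8*m^2 + 23*m - 14
(4) = d^2*(-6*t - 12) + d*(t^2 - 4)
(5) = b*(3 - y) + y^2 - 3*y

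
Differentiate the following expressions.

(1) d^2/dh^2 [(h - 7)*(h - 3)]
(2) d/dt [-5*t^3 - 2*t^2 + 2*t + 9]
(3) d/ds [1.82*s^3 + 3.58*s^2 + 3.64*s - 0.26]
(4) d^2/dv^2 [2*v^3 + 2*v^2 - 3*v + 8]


(1) = 2
(2) = -15*t^2 - 4*t + 2
(3) = 5.46*s^2 + 7.16*s + 3.64
(4) = 12*v + 4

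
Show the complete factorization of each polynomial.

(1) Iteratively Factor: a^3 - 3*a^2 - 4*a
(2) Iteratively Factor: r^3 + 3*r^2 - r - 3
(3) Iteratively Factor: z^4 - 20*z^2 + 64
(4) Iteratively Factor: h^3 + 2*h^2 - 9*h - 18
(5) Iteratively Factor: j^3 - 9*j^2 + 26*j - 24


(1) = (a + 1)*(a^2 - 4*a) = a*(a + 1)*(a - 4)
(2) = (r + 3)*(r^2 - 1) = (r - 1)*(r + 3)*(r + 1)
(3) = (z + 2)*(z^3 - 2*z^2 - 16*z + 32) = (z + 2)*(z + 4)*(z^2 - 6*z + 8) = (z - 4)*(z + 2)*(z + 4)*(z - 2)
(4) = (h + 3)*(h^2 - h - 6) = (h + 2)*(h + 3)*(h - 3)
(5) = (j - 2)*(j^2 - 7*j + 12) = (j - 3)*(j - 2)*(j - 4)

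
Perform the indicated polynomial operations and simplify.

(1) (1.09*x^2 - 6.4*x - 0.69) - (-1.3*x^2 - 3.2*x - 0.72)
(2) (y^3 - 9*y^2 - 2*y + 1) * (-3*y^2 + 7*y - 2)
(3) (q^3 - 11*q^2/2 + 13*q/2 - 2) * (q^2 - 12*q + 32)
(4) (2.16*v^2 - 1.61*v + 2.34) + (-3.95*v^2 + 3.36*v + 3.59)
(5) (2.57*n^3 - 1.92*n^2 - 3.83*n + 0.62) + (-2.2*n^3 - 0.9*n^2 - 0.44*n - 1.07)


(1) = 2.39*x^2 - 3.2*x + 0.03
(2) = -3*y^5 + 34*y^4 - 59*y^3 + y^2 + 11*y - 2
(3) = q^5 - 35*q^4/2 + 209*q^3/2 - 256*q^2 + 232*q - 64
(4) = -1.79*v^2 + 1.75*v + 5.93
(5) = 0.37*n^3 - 2.82*n^2 - 4.27*n - 0.45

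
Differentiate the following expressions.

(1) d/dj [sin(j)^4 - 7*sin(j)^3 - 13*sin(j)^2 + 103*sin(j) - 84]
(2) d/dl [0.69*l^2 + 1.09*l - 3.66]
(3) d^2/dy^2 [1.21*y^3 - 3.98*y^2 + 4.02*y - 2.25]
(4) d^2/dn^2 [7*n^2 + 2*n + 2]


(1) = (4*sin(j)^3 - 21*sin(j)^2 - 26*sin(j) + 103)*cos(j)
(2) = 1.38*l + 1.09
(3) = 7.26*y - 7.96
(4) = 14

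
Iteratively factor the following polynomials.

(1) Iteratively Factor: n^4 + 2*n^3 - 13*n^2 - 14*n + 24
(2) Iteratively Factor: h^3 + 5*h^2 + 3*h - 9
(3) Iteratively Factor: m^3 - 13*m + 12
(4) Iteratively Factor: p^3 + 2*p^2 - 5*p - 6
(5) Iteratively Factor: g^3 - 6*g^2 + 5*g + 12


(1) = (n + 4)*(n^3 - 2*n^2 - 5*n + 6) = (n - 1)*(n + 4)*(n^2 - n - 6) = (n - 3)*(n - 1)*(n + 4)*(n + 2)
(2) = (h + 3)*(h^2 + 2*h - 3) = (h - 1)*(h + 3)*(h + 3)
(3) = (m - 3)*(m^2 + 3*m - 4) = (m - 3)*(m - 1)*(m + 4)
(4) = (p + 1)*(p^2 + p - 6) = (p - 2)*(p + 1)*(p + 3)
(5) = (g - 3)*(g^2 - 3*g - 4) = (g - 3)*(g + 1)*(g - 4)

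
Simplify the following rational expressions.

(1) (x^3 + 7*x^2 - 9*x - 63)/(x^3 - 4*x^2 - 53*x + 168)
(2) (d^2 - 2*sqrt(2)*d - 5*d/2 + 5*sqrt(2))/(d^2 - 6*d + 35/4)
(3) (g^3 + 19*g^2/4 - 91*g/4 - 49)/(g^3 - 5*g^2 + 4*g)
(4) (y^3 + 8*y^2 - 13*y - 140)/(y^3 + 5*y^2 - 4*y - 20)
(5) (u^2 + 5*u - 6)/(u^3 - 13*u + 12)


(1) = (x + 3)/(x - 8)
(2) = (8*d - 16*sqrt(2))/(8*d - 28)
(3) = (4*g^2 + 35*g + 49)/(4*g^2 - 4*g)
(4) = (y^2 + 3*y - 28)/(y^2 - 4)
(5) = (u + 6)/(u^2 + u - 12)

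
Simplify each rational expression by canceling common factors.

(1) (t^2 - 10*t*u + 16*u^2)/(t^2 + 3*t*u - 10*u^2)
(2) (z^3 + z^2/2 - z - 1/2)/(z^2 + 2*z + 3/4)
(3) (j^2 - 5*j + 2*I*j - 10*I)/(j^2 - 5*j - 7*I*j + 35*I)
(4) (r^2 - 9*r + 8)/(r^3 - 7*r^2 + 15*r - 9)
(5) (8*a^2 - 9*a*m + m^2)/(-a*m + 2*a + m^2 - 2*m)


(1) = (t - 8*u)/(t + 5*u)
(2) = (2*z^2 - 2)/(2*z + 3)
(3) = (j + 2*I)/(j - 7*I)
(4) = (r - 8)/(r^2 - 6*r + 9)
(5) = (-8*a + m)/(m - 2)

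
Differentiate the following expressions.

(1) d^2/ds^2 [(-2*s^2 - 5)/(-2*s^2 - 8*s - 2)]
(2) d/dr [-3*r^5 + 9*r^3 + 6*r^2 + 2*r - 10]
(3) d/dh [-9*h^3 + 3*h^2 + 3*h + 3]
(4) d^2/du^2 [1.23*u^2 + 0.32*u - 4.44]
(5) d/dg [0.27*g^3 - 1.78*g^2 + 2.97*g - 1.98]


(1) = (-8*s^3 + 9*s^2 + 60*s + 77)/(s^6 + 12*s^5 + 51*s^4 + 88*s^3 + 51*s^2 + 12*s + 1)
(2) = -15*r^4 + 27*r^2 + 12*r + 2
(3) = -27*h^2 + 6*h + 3
(4) = 2.46000000000000
(5) = 0.81*g^2 - 3.56*g + 2.97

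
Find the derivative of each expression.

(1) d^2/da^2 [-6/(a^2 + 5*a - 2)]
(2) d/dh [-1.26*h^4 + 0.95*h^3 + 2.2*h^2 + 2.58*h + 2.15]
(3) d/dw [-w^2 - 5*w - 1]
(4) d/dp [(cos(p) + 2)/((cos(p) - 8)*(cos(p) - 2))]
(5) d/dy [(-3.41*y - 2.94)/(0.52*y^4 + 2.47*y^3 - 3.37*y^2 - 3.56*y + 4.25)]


(1) = 12*(a^2 + 5*a - (2*a + 5)^2 - 2)/(a^2 + 5*a - 2)^3
(2) = -5.04*h^3 + 2.85*h^2 + 4.4*h + 2.58
(3) = -2*w - 5
(4) = (cos(p)^2 + 4*cos(p) - 36)*sin(p)/((cos(p) - 8)^2*(cos(p) - 2)^2)
(5) = (5.3196*y^4 + 22.9606*y^3 + 10.2937*y^2 - 19.8156*y - 24.9589)/(0.2704*y^8 + 2.5688*y^7 + 2.5961*y^6 - 20.3502*y^5 - 1.8095*y^4 + 44.9894*y^3 - 15.9714*y^2 - 30.26*y + 18.0625)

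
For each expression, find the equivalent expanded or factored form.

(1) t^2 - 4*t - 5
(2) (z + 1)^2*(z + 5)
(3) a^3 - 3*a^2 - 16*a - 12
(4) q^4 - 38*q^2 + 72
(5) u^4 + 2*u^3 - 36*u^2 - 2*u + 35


(1) = (t - 5)*(t + 1)
(2) = z^3 + 7*z^2 + 11*z + 5
(3) = (a - 6)*(a + 1)*(a + 2)
(4) = (q - 6)*(q + 6)*(q - sqrt(2))*(q + sqrt(2))
(5) = (u - 5)*(u - 1)*(u + 1)*(u + 7)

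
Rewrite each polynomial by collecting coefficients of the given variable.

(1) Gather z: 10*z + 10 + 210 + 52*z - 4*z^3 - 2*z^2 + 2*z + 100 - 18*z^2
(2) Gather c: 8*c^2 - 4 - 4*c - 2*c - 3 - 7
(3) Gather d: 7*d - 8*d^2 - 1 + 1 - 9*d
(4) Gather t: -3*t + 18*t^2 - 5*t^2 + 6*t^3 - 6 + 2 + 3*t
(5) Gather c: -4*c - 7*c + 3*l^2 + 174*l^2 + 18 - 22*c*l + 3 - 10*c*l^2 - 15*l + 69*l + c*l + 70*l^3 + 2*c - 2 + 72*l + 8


(1) = -4*z^3 - 20*z^2 + 64*z + 320
(2) = 8*c^2 - 6*c - 14
(3) = -8*d^2 - 2*d
(4) = 6*t^3 + 13*t^2 - 4
(5) = c*(-10*l^2 - 21*l - 9) + 70*l^3 + 177*l^2 + 126*l + 27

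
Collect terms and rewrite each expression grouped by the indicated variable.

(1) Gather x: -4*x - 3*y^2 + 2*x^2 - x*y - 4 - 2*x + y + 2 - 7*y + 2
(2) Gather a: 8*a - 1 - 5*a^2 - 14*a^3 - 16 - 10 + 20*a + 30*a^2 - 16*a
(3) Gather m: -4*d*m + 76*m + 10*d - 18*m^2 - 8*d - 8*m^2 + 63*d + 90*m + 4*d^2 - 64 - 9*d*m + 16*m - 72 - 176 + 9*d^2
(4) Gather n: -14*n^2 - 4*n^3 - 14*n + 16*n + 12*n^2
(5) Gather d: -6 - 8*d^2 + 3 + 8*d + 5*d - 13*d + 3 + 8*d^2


(1) = 2*x^2 + x*(-y - 6) - 3*y^2 - 6*y
(2) = -14*a^3 + 25*a^2 + 12*a - 27
(3) = 13*d^2 + 65*d - 26*m^2 + m*(182 - 13*d) - 312
(4) = -4*n^3 - 2*n^2 + 2*n
(5) = 0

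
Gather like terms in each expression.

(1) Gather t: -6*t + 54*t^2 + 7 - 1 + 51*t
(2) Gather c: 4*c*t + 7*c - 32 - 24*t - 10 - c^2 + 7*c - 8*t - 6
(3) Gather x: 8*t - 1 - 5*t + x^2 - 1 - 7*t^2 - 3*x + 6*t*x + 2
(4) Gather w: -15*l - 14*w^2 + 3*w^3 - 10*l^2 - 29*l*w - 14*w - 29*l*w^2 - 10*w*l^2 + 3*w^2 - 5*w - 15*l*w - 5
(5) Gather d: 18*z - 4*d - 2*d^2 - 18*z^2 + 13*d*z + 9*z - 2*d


(1) = 54*t^2 + 45*t + 6
(2) = -c^2 + c*(4*t + 14) - 32*t - 48
(3) = -7*t^2 + 3*t + x^2 + x*(6*t - 3)
(4) = -10*l^2 - 15*l + 3*w^3 + w^2*(-29*l - 11) + w*(-10*l^2 - 44*l - 19) - 5
(5) = -2*d^2 + d*(13*z - 6) - 18*z^2 + 27*z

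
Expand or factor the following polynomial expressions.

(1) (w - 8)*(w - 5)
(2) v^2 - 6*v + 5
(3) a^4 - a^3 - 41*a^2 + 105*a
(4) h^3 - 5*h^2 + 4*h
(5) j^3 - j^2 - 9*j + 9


(1) = w^2 - 13*w + 40
(2) = (v - 5)*(v - 1)
(3) = a*(a - 5)*(a - 3)*(a + 7)
(4) = h*(h - 4)*(h - 1)
(5) = (j - 3)*(j - 1)*(j + 3)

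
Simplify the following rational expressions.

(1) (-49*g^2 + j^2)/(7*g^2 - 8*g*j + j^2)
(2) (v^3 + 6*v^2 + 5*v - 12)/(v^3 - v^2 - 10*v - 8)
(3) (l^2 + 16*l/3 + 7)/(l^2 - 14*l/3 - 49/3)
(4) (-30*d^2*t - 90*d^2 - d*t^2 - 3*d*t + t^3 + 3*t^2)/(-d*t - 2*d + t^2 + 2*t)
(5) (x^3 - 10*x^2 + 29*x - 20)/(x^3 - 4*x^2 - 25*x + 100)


(1) = (-7*g - j)/(g - j)
(2) = (v^3 + 6*v^2 + 5*v - 12)/(v^3 - v^2 - 10*v - 8)
(3) = (l + 3)/(l - 7)
(4) = (-30*d^2*t - 90*d^2 - d*t^2 - 3*d*t + t^3 + 3*t^2)/(-d*t - 2*d + t^2 + 2*t)
(5) = (x - 1)/(x + 5)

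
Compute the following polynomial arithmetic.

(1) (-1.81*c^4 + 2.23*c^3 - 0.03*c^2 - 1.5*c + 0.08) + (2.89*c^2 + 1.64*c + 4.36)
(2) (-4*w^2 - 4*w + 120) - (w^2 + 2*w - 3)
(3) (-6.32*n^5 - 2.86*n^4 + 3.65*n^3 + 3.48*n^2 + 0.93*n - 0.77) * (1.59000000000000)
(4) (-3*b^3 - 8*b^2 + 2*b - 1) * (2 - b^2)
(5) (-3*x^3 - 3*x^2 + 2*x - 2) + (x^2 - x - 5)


(1) = -1.81*c^4 + 2.23*c^3 + 2.86*c^2 + 0.14*c + 4.44
(2) = -5*w^2 - 6*w + 123
(3) = -10.0488*n^5 - 4.5474*n^4 + 5.8035*n^3 + 5.5332*n^2 + 1.4787*n - 1.2243
(4) = 3*b^5 + 8*b^4 - 8*b^3 - 15*b^2 + 4*b - 2
(5) = -3*x^3 - 2*x^2 + x - 7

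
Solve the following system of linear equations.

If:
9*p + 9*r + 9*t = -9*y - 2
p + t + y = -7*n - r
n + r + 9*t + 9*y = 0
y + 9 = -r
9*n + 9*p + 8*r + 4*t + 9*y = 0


Then:
n = 2/63
p = 2540/343
r = -26477/3087
t = 4237/3087
y = -1306/3087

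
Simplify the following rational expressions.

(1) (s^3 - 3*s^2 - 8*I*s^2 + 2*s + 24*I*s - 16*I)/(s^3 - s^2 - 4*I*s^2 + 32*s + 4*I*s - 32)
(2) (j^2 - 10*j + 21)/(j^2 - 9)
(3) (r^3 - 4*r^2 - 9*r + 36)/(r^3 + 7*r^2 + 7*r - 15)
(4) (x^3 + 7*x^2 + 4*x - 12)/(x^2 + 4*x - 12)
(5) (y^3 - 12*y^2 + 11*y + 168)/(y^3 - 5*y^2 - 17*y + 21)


(1) = (s - 2)/(s + 4*I)
(2) = (j - 7)/(j + 3)
(3) = (r^2 - 7*r + 12)/(r^2 + 4*r - 5)
(4) = (x^2 + x - 2)/(x - 2)
(5) = (y - 8)/(y - 1)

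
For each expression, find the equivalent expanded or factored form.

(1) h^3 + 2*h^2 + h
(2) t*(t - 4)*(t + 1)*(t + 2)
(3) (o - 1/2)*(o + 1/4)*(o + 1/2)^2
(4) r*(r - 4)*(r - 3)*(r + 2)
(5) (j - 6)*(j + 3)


(1) = h*(h + 1)^2
(2) = t^4 - t^3 - 10*t^2 - 8*t
(3) = o^4 + 3*o^3/4 - o^2/8 - 3*o/16 - 1/32
(4) = r^4 - 5*r^3 - 2*r^2 + 24*r
(5) = j^2 - 3*j - 18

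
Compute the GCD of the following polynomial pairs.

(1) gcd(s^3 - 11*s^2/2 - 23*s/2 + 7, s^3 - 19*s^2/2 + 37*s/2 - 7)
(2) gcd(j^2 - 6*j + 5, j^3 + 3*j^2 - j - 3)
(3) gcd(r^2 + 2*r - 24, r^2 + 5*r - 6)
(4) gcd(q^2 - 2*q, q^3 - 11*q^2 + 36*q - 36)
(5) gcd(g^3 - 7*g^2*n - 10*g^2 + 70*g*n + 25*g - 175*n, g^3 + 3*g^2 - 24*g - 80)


(1) = s^2 - 15*s/2 + 7/2
(2) = j - 1
(3) = gcd((r - 4)*(r + 6), (r - 1)*(r + 6)) = r + 6
(4) = gcd(q*(q - 2), (q - 6)*(q - 3)*(q - 2)) = q - 2
(5) = g - 5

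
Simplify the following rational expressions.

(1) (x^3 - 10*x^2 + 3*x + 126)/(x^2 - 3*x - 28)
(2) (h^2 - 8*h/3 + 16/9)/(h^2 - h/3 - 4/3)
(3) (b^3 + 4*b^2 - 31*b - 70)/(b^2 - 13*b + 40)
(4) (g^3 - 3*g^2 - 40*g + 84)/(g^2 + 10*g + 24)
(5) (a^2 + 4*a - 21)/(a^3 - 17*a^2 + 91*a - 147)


(1) = (x^2 - 3*x - 18)/(x + 4)
(2) = (3*h - 4)/(3*h + 3)
(3) = (b^2 + 9*b + 14)/(b - 8)
(4) = (g^2 - 9*g + 14)/(g + 4)
(5) = (a + 7)/(a^2 - 14*a + 49)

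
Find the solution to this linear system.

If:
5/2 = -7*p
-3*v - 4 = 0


Then:
p = -5/14
v = -4/3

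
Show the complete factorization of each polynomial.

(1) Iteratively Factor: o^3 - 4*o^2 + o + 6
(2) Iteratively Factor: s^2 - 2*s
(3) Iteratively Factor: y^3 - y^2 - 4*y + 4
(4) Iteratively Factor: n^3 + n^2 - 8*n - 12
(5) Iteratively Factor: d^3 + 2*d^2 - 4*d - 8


(1) = (o + 1)*(o^2 - 5*o + 6) = (o - 3)*(o + 1)*(o - 2)
(2) = (s)*(s - 2)
(3) = (y - 1)*(y^2 - 4) = (y - 1)*(y + 2)*(y - 2)
(4) = (n + 2)*(n^2 - n - 6) = (n + 2)^2*(n - 3)
(5) = (d + 2)*(d^2 - 4) = (d - 2)*(d + 2)*(d + 2)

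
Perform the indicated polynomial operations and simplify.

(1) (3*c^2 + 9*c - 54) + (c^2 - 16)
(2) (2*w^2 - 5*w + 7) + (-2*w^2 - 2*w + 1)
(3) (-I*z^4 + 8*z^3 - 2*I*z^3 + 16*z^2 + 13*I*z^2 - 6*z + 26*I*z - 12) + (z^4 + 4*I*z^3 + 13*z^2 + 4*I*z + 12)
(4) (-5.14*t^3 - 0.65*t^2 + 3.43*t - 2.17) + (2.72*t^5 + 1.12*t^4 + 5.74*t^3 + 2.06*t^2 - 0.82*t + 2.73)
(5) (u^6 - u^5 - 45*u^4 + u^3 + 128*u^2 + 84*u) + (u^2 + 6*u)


(1) = 4*c^2 + 9*c - 70
(2) = 8 - 7*w
(3) = z^4 - I*z^4 + 8*z^3 + 2*I*z^3 + 29*z^2 + 13*I*z^2 - 6*z + 30*I*z
(4) = 2.72*t^5 + 1.12*t^4 + 0.6*t^3 + 1.41*t^2 + 2.61*t + 0.56
(5) = u^6 - u^5 - 45*u^4 + u^3 + 129*u^2 + 90*u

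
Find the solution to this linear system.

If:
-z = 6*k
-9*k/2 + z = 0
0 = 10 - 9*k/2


Then:
No Solution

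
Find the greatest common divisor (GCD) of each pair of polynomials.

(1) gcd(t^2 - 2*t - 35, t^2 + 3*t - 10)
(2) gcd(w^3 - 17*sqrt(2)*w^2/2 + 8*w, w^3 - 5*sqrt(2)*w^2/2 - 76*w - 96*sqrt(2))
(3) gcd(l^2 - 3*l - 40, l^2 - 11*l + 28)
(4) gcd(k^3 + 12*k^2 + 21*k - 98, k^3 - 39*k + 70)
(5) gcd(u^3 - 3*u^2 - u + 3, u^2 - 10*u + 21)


(1) = t + 5
(2) = gcd(w*(w - 8*sqrt(2))*(w - sqrt(2)/2), (w - 8*sqrt(2))*(w + 3*sqrt(2)/2)*(w + 4*sqrt(2))) = w - 8*sqrt(2)
(3) = gcd((l - 8)*(l + 5), (l - 7)*(l - 4)) = 1
(4) = k^2 + 5*k - 14
(5) = gcd((u - 3)*(u - 1)*(u + 1), (u - 7)*(u - 3)) = u - 3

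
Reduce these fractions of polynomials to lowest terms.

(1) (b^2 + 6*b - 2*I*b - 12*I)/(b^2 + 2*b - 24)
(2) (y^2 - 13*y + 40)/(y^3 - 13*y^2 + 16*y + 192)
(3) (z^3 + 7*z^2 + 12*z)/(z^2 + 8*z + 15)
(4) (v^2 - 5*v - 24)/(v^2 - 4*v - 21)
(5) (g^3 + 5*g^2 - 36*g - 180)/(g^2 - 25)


(1) = (b - 2*I)/(b - 4)
(2) = (y - 5)/(y^2 - 5*y - 24)
(3) = (z^2 + 4*z)/(z + 5)
(4) = (v - 8)/(v - 7)
(5) = (g^2 - 36)/(g - 5)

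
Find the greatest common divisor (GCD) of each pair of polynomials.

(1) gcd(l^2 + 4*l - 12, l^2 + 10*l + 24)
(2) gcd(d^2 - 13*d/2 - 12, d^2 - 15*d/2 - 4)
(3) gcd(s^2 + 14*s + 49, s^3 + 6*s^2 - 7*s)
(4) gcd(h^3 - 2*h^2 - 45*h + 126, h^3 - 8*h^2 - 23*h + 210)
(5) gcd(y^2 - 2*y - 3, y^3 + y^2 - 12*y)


(1) = l + 6
(2) = d - 8
(3) = s + 7
(4) = gcd((h - 6)*(h - 3)*(h + 7), (h - 7)*(h - 6)*(h + 5)) = h - 6
(5) = y - 3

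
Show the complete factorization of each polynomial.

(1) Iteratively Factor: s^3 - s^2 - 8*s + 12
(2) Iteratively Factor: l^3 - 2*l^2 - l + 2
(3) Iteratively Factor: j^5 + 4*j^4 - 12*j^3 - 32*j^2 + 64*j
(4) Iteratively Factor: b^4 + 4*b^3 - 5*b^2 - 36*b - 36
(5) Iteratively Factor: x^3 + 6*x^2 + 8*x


(1) = (s - 2)*(s^2 + s - 6) = (s - 2)*(s + 3)*(s - 2)
(2) = (l - 1)*(l^2 - l - 2) = (l - 2)*(l - 1)*(l + 1)
(3) = (j)*(j^4 + 4*j^3 - 12*j^2 - 32*j + 64) = j*(j - 2)*(j^3 + 6*j^2 - 32) = j*(j - 2)*(j + 4)*(j^2 + 2*j - 8) = j*(j - 2)^2*(j + 4)*(j + 4)
(4) = (b + 2)*(b^3 + 2*b^2 - 9*b - 18) = (b + 2)*(b + 3)*(b^2 - b - 6) = (b + 2)^2*(b + 3)*(b - 3)
(5) = (x + 2)*(x^2 + 4*x) = x*(x + 2)*(x + 4)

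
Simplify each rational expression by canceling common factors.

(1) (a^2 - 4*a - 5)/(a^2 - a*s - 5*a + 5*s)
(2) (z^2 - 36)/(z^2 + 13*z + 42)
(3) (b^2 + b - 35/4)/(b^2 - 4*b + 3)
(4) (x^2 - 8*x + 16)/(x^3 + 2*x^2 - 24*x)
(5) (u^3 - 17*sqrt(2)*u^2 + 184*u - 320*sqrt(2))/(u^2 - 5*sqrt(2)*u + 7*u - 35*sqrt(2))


(1) = (-a - 1)/(-a + s)
(2) = (z - 6)/(z + 7)
(3) = (4*b^2 + 4*b - 35)/(4*b^2 - 16*b + 12)
(4) = (x - 4)/(x^2 + 6*x)
(5) = (u^2 - 12*sqrt(2)*u + 64)/(u + 7)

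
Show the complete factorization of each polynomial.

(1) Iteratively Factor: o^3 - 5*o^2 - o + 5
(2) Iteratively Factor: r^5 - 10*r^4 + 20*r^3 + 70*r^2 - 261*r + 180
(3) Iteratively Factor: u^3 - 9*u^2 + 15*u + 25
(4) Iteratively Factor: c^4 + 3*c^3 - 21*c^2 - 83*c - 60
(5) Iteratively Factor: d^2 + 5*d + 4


(1) = (o - 5)*(o^2 - 1) = (o - 5)*(o - 1)*(o + 1)
(2) = (r - 4)*(r^4 - 6*r^3 - 4*r^2 + 54*r - 45) = (r - 4)*(r + 3)*(r^3 - 9*r^2 + 23*r - 15) = (r - 5)*(r - 4)*(r + 3)*(r^2 - 4*r + 3) = (r - 5)*(r - 4)*(r - 1)*(r + 3)*(r - 3)
(3) = (u - 5)*(u^2 - 4*u - 5) = (u - 5)*(u + 1)*(u - 5)
(4) = (c + 4)*(c^3 - c^2 - 17*c - 15) = (c - 5)*(c + 4)*(c^2 + 4*c + 3) = (c - 5)*(c + 3)*(c + 4)*(c + 1)
(5) = (d + 1)*(d + 4)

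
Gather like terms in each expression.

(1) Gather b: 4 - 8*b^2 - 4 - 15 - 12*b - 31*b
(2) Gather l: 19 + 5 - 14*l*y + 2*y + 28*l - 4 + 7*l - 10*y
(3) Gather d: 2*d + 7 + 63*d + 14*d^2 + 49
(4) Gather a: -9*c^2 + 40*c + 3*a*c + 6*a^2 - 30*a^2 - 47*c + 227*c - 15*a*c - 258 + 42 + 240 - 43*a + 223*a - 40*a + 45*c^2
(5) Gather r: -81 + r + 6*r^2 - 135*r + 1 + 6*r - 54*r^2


(1) = -8*b^2 - 43*b - 15
(2) = l*(35 - 14*y) - 8*y + 20
(3) = 14*d^2 + 65*d + 56
(4) = -24*a^2 + a*(140 - 12*c) + 36*c^2 + 220*c + 24
(5) = -48*r^2 - 128*r - 80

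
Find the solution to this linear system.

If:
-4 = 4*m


Then:
m = -1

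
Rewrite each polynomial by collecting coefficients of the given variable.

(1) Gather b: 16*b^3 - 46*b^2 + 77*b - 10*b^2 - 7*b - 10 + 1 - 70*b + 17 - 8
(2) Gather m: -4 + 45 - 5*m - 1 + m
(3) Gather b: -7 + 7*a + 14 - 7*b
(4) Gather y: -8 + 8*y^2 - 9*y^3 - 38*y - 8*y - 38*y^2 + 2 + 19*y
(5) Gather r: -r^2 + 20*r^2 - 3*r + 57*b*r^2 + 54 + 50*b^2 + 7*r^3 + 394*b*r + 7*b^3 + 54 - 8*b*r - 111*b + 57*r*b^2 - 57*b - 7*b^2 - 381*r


(1) = 16*b^3 - 56*b^2
(2) = 40 - 4*m
(3) = 7*a - 7*b + 7
(4) = -9*y^3 - 30*y^2 - 27*y - 6
(5) = 7*b^3 + 43*b^2 - 168*b + 7*r^3 + r^2*(57*b + 19) + r*(57*b^2 + 386*b - 384) + 108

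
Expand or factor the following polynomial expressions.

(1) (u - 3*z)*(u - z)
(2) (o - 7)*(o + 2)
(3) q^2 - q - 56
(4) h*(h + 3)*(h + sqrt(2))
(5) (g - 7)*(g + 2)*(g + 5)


(1) = u^2 - 4*u*z + 3*z^2
(2) = o^2 - 5*o - 14
(3) = (q - 8)*(q + 7)
(4) = h^3 + sqrt(2)*h^2 + 3*h^2 + 3*sqrt(2)*h
(5) = g^3 - 39*g - 70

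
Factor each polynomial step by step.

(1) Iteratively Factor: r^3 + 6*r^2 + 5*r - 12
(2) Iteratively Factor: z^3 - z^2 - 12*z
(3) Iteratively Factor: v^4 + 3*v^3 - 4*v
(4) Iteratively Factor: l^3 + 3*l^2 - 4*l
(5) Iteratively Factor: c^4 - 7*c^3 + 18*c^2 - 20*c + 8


(1) = (r - 1)*(r^2 + 7*r + 12) = (r - 1)*(r + 4)*(r + 3)
(2) = (z - 4)*(z^2 + 3*z) = (z - 4)*(z + 3)*(z)
(3) = (v - 1)*(v^3 + 4*v^2 + 4*v) = v*(v - 1)*(v^2 + 4*v + 4) = v*(v - 1)*(v + 2)*(v + 2)
(4) = (l - 1)*(l^2 + 4*l) = l*(l - 1)*(l + 4)
(5) = (c - 2)*(c^3 - 5*c^2 + 8*c - 4) = (c - 2)^2*(c^2 - 3*c + 2) = (c - 2)^2*(c - 1)*(c - 2)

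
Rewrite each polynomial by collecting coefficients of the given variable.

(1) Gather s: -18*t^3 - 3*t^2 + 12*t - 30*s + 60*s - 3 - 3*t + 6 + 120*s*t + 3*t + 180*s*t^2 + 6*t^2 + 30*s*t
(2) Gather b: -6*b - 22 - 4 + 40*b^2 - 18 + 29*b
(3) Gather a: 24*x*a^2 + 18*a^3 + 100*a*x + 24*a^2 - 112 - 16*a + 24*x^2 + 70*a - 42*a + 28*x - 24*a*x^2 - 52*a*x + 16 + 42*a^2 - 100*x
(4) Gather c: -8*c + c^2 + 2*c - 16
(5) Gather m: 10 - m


(1) = s*(180*t^2 + 150*t + 30) - 18*t^3 + 3*t^2 + 12*t + 3
(2) = 40*b^2 + 23*b - 44
(3) = 18*a^3 + a^2*(24*x + 66) + a*(-24*x^2 + 48*x + 12) + 24*x^2 - 72*x - 96
(4) = c^2 - 6*c - 16
(5) = 10 - m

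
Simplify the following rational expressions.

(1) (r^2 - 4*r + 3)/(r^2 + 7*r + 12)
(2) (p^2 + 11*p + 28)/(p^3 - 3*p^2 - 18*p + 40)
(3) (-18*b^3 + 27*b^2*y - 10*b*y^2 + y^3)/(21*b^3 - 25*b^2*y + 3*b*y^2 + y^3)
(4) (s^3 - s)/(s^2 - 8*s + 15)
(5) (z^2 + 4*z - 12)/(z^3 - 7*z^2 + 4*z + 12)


(1) = (r^2 - 4*r + 3)/(r^2 + 7*r + 12)
(2) = (p + 7)/(p^2 - 7*p + 10)
(3) = (-6*b + y)/(7*b + y)
(4) = (s^3 - s)/(s^2 - 8*s + 15)
(5) = (z + 6)/(z^2 - 5*z - 6)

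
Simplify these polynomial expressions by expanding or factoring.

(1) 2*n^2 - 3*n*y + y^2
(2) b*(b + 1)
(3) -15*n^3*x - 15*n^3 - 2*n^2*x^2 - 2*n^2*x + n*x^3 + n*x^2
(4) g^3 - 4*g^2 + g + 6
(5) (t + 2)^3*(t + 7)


(1) = (-2*n + y)*(-n + y)
(2) = b^2 + b
(3) = (-5*n + x)*(3*n + x)*(n*x + n)
(4) = (g - 3)*(g - 2)*(g + 1)
(5) = t^4 + 13*t^3 + 54*t^2 + 92*t + 56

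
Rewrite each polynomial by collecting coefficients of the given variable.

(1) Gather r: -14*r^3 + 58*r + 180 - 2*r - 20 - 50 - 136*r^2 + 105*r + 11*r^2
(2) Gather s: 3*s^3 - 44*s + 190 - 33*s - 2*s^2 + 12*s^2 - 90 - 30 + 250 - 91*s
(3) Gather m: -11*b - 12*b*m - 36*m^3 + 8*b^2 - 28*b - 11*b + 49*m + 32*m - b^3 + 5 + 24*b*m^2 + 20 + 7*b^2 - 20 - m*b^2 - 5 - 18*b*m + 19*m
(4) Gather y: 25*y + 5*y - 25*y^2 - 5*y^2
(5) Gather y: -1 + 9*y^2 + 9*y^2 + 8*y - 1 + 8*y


(1) = -14*r^3 - 125*r^2 + 161*r + 110
(2) = 3*s^3 + 10*s^2 - 168*s + 320
(3) = -b^3 + 15*b^2 + 24*b*m^2 - 50*b - 36*m^3 + m*(-b^2 - 30*b + 100)
(4) = -30*y^2 + 30*y
(5) = 18*y^2 + 16*y - 2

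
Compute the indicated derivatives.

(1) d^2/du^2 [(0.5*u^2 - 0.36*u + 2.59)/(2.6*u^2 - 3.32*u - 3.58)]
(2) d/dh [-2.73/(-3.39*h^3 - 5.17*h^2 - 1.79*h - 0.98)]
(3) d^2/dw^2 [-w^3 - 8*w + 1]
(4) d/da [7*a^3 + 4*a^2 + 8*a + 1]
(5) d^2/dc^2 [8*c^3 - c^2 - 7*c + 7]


(1) = (3.7648*u^3 + 132.9744*u^2 - 154.24656*u + 126.685504)/(17.576*u^6 - 67.3296*u^5 + 13.37232*u^4 + 148.820992*u^3 - 18.412656*u^2 - 127.651344*u - 45.882712)
(2) = (-27.7641*h^2 - 28.2282*h - 4.8867)/(3.39*h^3 + 5.17*h^2 + 1.79*h + 0.98)^2
(3) = -6*w
(4) = 21*a^2 + 8*a + 8
(5) = 48*c - 2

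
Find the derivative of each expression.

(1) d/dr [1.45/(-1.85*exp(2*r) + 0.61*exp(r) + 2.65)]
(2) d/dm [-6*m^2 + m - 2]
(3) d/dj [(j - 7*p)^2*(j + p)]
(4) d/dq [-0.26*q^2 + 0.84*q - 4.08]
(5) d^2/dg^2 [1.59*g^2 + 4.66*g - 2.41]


(1) = (5.365*exp(r) - 0.8845)*exp(r)/(-1.85*exp(2*r) + 0.61*exp(r) + 2.65)^2
(2) = 1 - 12*m
(3) = (j - 7*p)*(3*j - 5*p)
(4) = 0.84 - 0.52*q
(5) = 3.18000000000000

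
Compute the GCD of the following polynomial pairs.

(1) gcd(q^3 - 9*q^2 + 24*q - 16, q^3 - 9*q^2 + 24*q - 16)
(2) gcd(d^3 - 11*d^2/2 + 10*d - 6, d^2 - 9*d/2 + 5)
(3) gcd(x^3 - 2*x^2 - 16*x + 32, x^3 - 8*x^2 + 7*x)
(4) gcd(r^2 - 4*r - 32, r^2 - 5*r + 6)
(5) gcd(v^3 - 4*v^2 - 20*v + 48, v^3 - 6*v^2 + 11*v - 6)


(1) = gcd((q - 4)^2*(q - 1), (q - 4)^2*(q - 1)) = q^3 - 9*q^2 + 24*q - 16
(2) = gcd((d - 2)^2*(d - 3/2), (d - 5/2)*(d - 2)) = d - 2
(3) = 1
(4) = 1
(5) = v - 2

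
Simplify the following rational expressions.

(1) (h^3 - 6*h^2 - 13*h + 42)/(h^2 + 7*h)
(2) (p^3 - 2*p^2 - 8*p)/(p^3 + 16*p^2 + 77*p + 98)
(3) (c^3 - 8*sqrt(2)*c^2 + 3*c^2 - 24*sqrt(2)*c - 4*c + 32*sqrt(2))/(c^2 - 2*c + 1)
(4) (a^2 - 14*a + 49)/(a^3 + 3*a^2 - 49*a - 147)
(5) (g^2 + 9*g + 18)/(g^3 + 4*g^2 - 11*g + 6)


(1) = (h^3 - 6*h^2 - 13*h + 42)/(h^2 + 7*h)
(2) = (p^2 - 4*p)/(p^2 + 14*p + 49)
(3) = (c^2 + c*(4 - 8*sqrt(2)) - 32*sqrt(2))/(c - 1)
(4) = (a - 7)/(a^2 + 10*a + 21)
(5) = (g + 3)/(g^2 - 2*g + 1)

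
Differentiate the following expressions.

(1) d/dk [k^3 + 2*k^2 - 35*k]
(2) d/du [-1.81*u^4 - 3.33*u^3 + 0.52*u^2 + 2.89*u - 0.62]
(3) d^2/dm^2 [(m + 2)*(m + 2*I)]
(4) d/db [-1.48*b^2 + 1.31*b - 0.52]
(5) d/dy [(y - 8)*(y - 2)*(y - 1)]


(1) = 3*k^2 + 4*k - 35
(2) = -7.24*u^3 - 9.99*u^2 + 1.04*u + 2.89
(3) = 2
(4) = 1.31 - 2.96*b
(5) = 3*y^2 - 22*y + 26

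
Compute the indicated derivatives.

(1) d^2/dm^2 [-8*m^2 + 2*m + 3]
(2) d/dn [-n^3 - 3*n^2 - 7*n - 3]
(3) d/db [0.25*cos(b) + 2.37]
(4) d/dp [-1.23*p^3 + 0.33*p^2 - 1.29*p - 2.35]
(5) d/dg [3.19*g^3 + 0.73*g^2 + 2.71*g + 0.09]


(1) = -16
(2) = -3*n^2 - 6*n - 7
(3) = -0.25*sin(b)
(4) = -3.69*p^2 + 0.66*p - 1.29
(5) = 9.57*g^2 + 1.46*g + 2.71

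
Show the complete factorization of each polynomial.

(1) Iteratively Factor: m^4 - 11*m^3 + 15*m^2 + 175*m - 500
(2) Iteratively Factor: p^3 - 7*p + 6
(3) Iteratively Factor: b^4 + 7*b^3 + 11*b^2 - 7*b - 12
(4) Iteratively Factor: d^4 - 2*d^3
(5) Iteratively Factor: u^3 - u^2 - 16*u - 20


(1) = (m - 5)*(m^3 - 6*m^2 - 15*m + 100) = (m - 5)^2*(m^2 - m - 20) = (m - 5)^2*(m + 4)*(m - 5)
(2) = (p + 3)*(p^2 - 3*p + 2) = (p - 1)*(p + 3)*(p - 2)
(3) = (b - 1)*(b^3 + 8*b^2 + 19*b + 12) = (b - 1)*(b + 1)*(b^2 + 7*b + 12) = (b - 1)*(b + 1)*(b + 3)*(b + 4)
(4) = (d)*(d^3 - 2*d^2) = d^2*(d^2 - 2*d) = d^3*(d - 2)
(5) = (u - 5)*(u^2 + 4*u + 4) = (u - 5)*(u + 2)*(u + 2)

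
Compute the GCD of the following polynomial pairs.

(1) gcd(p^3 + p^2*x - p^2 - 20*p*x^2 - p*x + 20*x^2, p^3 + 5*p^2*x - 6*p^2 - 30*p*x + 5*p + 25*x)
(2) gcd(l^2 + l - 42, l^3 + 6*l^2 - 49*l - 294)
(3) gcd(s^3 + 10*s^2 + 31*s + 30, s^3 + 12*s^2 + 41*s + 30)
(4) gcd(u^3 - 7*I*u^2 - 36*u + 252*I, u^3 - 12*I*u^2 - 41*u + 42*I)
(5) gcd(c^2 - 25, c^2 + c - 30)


(1) = gcd((p - 1)*(p - 4*x)*(p + 5*x), (p - 5)*(p - 1)*(p + 5*x)) = p^2 + 5*p*x - p - 5*x
(2) = gcd((l - 6)*(l + 7), (l - 7)*(l + 6)*(l + 7)) = l + 7
(3) = s + 5
(4) = u - 7*I
(5) = gcd((c - 5)*(c + 5), (c - 5)*(c + 6)) = c - 5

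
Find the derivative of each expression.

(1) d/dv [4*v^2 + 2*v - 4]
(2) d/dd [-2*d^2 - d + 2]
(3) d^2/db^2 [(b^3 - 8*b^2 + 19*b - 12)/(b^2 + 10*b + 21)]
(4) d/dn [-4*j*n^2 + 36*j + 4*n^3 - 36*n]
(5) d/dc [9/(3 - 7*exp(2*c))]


(1) = 8*v + 2
(2) = -4*d - 1
(3) = 4*(89*b^3 + 549*b^2 - 117*b - 4233)/(b^6 + 30*b^5 + 363*b^4 + 2260*b^3 + 7623*b^2 + 13230*b + 9261)
(4) = -8*j*n + 12*n^2 - 36
(5) = 126*exp(2*c)/(7*exp(2*c) - 3)^2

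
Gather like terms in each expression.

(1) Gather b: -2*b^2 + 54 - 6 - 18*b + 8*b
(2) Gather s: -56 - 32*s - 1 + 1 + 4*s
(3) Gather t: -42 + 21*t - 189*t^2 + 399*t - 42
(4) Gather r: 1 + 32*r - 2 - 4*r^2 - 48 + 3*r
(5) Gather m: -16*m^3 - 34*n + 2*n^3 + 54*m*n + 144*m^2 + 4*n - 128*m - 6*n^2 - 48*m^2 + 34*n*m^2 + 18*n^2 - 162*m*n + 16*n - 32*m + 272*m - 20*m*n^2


(1) = -2*b^2 - 10*b + 48
(2) = -28*s - 56
(3) = -189*t^2 + 420*t - 84
(4) = -4*r^2 + 35*r - 49
(5) = -16*m^3 + m^2*(34*n + 96) + m*(-20*n^2 - 108*n + 112) + 2*n^3 + 12*n^2 - 14*n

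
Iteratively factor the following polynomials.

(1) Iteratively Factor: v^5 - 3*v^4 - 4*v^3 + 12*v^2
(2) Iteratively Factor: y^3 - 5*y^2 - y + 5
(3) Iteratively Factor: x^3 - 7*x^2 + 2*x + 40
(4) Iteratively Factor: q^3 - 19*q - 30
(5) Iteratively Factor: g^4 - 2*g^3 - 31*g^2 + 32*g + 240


(1) = (v - 3)*(v^4 - 4*v^2) = (v - 3)*(v + 2)*(v^3 - 2*v^2) = v*(v - 3)*(v + 2)*(v^2 - 2*v) = v*(v - 3)*(v - 2)*(v + 2)*(v)
(2) = (y - 1)*(y^2 - 4*y - 5) = (y - 1)*(y + 1)*(y - 5)
(3) = (x - 4)*(x^2 - 3*x - 10) = (x - 5)*(x - 4)*(x + 2)
(4) = (q + 3)*(q^2 - 3*q - 10) = (q + 2)*(q + 3)*(q - 5)
(5) = (g - 4)*(g^3 + 2*g^2 - 23*g - 60) = (g - 5)*(g - 4)*(g^2 + 7*g + 12) = (g - 5)*(g - 4)*(g + 3)*(g + 4)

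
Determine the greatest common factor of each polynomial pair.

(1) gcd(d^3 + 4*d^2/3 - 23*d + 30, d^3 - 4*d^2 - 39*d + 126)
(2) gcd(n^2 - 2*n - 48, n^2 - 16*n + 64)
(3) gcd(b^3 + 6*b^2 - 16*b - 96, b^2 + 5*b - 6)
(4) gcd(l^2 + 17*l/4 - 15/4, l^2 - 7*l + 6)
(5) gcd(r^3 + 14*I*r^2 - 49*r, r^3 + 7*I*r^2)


(1) = gcd((d - 3)*(d - 5/3)*(d + 6), (d - 7)*(d - 3)*(d + 6)) = d^2 + 3*d - 18
(2) = n - 8
(3) = b + 6
(4) = 1
(5) = gcd(r*(r + 7*I)^2, r^2*(r + 7*I)) = r^2 + 7*I*r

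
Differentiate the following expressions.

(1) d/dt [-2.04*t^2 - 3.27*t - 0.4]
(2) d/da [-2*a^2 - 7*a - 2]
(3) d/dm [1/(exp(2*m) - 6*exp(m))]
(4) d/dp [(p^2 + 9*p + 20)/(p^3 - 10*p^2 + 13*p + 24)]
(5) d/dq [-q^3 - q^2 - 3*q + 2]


(1) = -4.08*t - 3.27
(2) = -4*a - 7
(3) = 2*(3 - exp(m))*exp(-m)/(exp(m) - 6)^2
(4) = (-p^4 - 18*p^3 + 43*p^2 + 448*p - 44)/(p^6 - 20*p^5 + 126*p^4 - 212*p^3 - 311*p^2 + 624*p + 576)
(5) = -3*q^2 - 2*q - 3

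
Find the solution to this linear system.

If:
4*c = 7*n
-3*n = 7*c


Then:
c = 0
n = 0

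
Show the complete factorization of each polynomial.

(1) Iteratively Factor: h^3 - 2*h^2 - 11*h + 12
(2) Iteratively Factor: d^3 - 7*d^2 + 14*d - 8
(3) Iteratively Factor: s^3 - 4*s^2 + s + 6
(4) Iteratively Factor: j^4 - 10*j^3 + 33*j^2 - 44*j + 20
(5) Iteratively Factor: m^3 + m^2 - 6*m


(1) = (h - 4)*(h^2 + 2*h - 3) = (h - 4)*(h + 3)*(h - 1)
(2) = (d - 1)*(d^2 - 6*d + 8) = (d - 2)*(d - 1)*(d - 4)
(3) = (s + 1)*(s^2 - 5*s + 6) = (s - 3)*(s + 1)*(s - 2)
(4) = (j - 2)*(j^3 - 8*j^2 + 17*j - 10) = (j - 2)^2*(j^2 - 6*j + 5) = (j - 2)^2*(j - 1)*(j - 5)
(5) = (m - 2)*(m^2 + 3*m) = m*(m - 2)*(m + 3)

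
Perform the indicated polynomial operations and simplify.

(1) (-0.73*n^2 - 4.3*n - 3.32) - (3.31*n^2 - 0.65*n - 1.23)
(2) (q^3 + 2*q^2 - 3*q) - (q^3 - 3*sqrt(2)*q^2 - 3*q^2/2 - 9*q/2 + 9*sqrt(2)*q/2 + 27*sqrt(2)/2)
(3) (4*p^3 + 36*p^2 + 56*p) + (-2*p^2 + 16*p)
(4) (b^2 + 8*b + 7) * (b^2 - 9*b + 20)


(1) = -4.04*n^2 - 3.65*n - 2.09
(2) = 7*q^2/2 + 3*sqrt(2)*q^2 - 9*sqrt(2)*q/2 + 3*q/2 - 27*sqrt(2)/2
(3) = 4*p^3 + 34*p^2 + 72*p
(4) = b^4 - b^3 - 45*b^2 + 97*b + 140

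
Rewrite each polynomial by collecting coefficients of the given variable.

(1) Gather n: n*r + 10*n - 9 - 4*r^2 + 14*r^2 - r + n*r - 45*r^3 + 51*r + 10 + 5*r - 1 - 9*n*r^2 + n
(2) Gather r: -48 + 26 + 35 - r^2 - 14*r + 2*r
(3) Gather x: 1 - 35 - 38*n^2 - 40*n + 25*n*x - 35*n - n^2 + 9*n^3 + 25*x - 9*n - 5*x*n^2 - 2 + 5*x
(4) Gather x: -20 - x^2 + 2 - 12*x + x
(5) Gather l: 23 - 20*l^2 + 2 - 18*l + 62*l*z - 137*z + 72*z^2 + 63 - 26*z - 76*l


(1) = n*(-9*r^2 + 2*r + 11) - 45*r^3 + 10*r^2 + 55*r
(2) = -r^2 - 12*r + 13
(3) = 9*n^3 - 39*n^2 - 84*n + x*(-5*n^2 + 25*n + 30) - 36
(4) = -x^2 - 11*x - 18
(5) = -20*l^2 + l*(62*z - 94) + 72*z^2 - 163*z + 88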